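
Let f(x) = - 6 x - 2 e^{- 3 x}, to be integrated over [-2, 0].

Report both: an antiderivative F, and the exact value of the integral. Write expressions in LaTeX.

The integrand splits into summands that can be handled one at a time.
F(x) = - \frac{\left(9 x^{2} e^{3 x} + e^{3 x} - 2\right) e^{- 3 x}}{3} is an antiderivative of f.
Check: d/dx[- \frac{\left(9 x^{2} e^{3 x} + e^{3 x} - 2\right) e^{- 3 x}}{3}] = \left(- 6 x e^{3 x} - 2\right) e^{- 3 x}, which equals f(x).
F(0) = \frac{1}{3}; F(-2) = - \frac{37}{3} + \frac{2 e^{6}}{3}.
Integral = F(0) - F(-2) = \frac{38}{3} - \frac{2 e^{6}}{3}.

Antiderivative: F(x) = - \frac{\left(9 x^{2} e^{3 x} + e^{3 x} - 2\right) e^{- 3 x}}{3}; value = \frac{38}{3} - \frac{2 e^{6}}{3}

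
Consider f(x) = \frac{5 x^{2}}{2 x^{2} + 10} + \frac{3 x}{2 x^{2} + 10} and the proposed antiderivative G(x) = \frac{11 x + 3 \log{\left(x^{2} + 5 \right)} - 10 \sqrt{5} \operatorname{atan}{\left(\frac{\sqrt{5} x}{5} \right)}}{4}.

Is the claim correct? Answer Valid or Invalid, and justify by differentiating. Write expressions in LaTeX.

d/dx[G] = \frac{11 x^{2} + 6 x + 5}{4 x^{2} + 20}
d/dx[G] - f(x) = \frac{1}{4} != 0.

Invalid: d/dx[G] - f = \frac{1}{4}, which is not 0.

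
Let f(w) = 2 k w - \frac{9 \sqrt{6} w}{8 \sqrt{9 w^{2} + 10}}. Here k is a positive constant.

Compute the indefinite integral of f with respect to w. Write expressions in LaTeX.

F(w) = k w^{2} - \frac{3 \sqrt{\frac{3 w^{2}}{2} + \frac{5}{3}}}{4} + C

Integrate term by term and add the pieces.
Check: d/dw[k w^{2} - \frac{3 \sqrt{\frac{3 w^{2}}{2} + \frac{5}{3}}}{4}] = \frac{16 k w \sqrt{9 w^{2} + 10} - 9 \sqrt{6} w}{8 \sqrt{9 w^{2} + 10}}, which equals f(w).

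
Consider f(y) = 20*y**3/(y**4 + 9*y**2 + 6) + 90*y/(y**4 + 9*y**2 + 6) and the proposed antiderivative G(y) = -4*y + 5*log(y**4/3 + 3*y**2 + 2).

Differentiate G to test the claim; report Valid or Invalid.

Invalid: d/dy[G] - f = -4, which is not 0.

d/dy[G] = (-4*y**4 + 20*y**3 - 36*y**2 + 90*y - 24)/(y**4 + 9*y**2 + 6)
d/dy[G] - f(y) = -4 != 0.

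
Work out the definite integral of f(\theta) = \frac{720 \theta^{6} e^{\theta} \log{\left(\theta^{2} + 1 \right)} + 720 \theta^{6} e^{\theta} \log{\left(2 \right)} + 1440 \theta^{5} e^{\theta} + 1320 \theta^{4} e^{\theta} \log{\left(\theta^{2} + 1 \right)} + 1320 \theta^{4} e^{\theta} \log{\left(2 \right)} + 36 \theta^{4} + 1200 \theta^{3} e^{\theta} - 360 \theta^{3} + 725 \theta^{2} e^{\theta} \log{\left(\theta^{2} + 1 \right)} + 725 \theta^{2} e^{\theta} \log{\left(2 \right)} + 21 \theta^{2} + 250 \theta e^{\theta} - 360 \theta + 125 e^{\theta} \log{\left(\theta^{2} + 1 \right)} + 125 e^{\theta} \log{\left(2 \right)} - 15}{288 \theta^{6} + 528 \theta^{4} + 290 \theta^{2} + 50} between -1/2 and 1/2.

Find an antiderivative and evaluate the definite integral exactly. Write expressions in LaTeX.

Recover f(\theta) by differentiating a candidate F(\theta); any mismatch rules it out.
F(\theta) = \frac{60 \theta^{2} e^{\theta} \log{\left(2 \theta^{2} + 2 \right)} - 3 \theta + 25 e^{\theta} \log{\left(2 \theta^{2} + 2 \right)} + 15}{2 \left(12 \theta^{2} + 5\right)} is an antiderivative of f.
Check: d/d\theta[\frac{60 \theta^{2} e^{\theta} \log{\left(2 \theta^{2} + 2 \right)} - 3 \theta + 25 e^{\theta} \log{\left(2 \theta^{2} + 2 \right)} + 15}{2 \left(12 \theta^{2} + 5\right)}] = \frac{720 \theta^{6} e^{\theta} \log{\left(\theta^{2} + 1 \right)} + 720 \theta^{6} e^{\theta} \log{\left(2 \right)} + 1440 \theta^{5} e^{\theta} + 1320 \theta^{4} e^{\theta} \log{\left(\theta^{2} + 1 \right)} + 1320 \theta^{4} e^{\theta} \log{\left(2 \right)} + 36 \theta^{4} + 1200 \theta^{3} e^{\theta} - 360 \theta^{3} + 725 \theta^{2} e^{\theta} \log{\left(\theta^{2} + 1 \right)} + 725 \theta^{2} e^{\theta} \log{\left(2 \right)} + 21 \theta^{2} + 250 \theta e^{\theta} - 360 \theta + 125 e^{\theta} \log{\left(\theta^{2} + 1 \right)} + 125 e^{\theta} \log{\left(2 \right)} - 15}{288 \theta^{6} + 528 \theta^{4} + 290 \theta^{2} + 50} = f(\theta).
F(1/2) = \frac{27}{32} + \frac{5 e^{\frac{1}{2}} \log{\left(\frac{5}{2} \right)}}{2}; F(-1/2) = \frac{33}{32} + \frac{5 \log{\left(\frac{5}{2} \right)}}{2 e^{\frac{1}{2}}}.
Integral = F(1/2) - F(-1/2) = - \frac{5 \log{\left(\frac{5}{2} \right)}}{2 e^{\frac{1}{2}}} - \frac{3}{16} + \frac{5 e^{\frac{1}{2}} \log{\left(\frac{5}{2} \right)}}{2}.

Antiderivative: F(\theta) = \frac{60 \theta^{2} e^{\theta} \log{\left(2 \theta^{2} + 2 \right)} - 3 \theta + 25 e^{\theta} \log{\left(2 \theta^{2} + 2 \right)} + 15}{2 \left(12 \theta^{2} + 5\right)}; value = - \frac{5 \log{\left(\frac{5}{2} \right)}}{2 e^{\frac{1}{2}}} - \frac{3}{16} + \frac{5 e^{\frac{1}{2}} \log{\left(\frac{5}{2} \right)}}{2}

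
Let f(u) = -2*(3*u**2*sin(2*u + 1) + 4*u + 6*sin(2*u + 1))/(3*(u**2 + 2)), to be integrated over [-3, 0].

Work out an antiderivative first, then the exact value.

Antiderivative: F(u) = (-4*log(u**2 + 2) + 3*cos(2*u + 1))/3; value = -4*log(2)/3 - cos(5) + cos(1) + 4*log(11)/3

For F(u) to be correct the identity F'(u) - f(u) = 0 must hold.
F(u) = (-4*log(u**2 + 2) + 3*cos(2*u + 1))/3 is an antiderivative of f.
Check: d/du[(-4*log(u**2 + 2) + 3*cos(2*u + 1))/3] = (-6*u**2*sin(2*u + 1) - 8*u - 12*sin(2*u + 1))/(3*u**2 + 6), which equals f(u).
F(0) = -4*log(2)/3 + cos(1); F(-3) = -4*log(11)/3 + cos(5).
Integral = F(0) - F(-3) = -4*log(2)/3 - cos(5) + cos(1) + 4*log(11)/3.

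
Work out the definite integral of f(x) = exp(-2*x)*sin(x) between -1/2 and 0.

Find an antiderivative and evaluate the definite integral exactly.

A first test for any F(x): its x-derivative must equal f(x) identically.
F(x) = -2*exp(-2*x)*sin(x)/5 - exp(-2*x)*cos(x)/5 is an antiderivative of f.
Check: d/dx[-2*exp(-2*x)*sin(x)/5 - exp(-2*x)*cos(x)/5] = exp(-2*x)*sin(x) = f(x).
F(0) = -1/5; F(-1/2) = -exp(1)*cos(1/2)/5 + 2*exp(1)*sin(1/2)/5.
Integral = F(0) - F(-1/2) = -2*exp(1)*sin(1/2)/5 - 1/5 + exp(1)*cos(1/2)/5.

Antiderivative: F(x) = -2*exp(-2*x)*sin(x)/5 - exp(-2*x)*cos(x)/5; value = -2*exp(1)*sin(1/2)/5 - 1/5 + exp(1)*cos(1/2)/5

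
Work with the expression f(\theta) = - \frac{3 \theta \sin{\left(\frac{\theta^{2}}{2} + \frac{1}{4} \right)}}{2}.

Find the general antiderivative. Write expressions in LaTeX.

F(\theta) = \frac{3 \cos{\left(\frac{\theta^{2}}{2} + \frac{1}{4} \right)}}{2} + C

f matches the chain-rule pattern g'(h)*h' with inner function h(\theta) = \frac{\theta^{2}}{2} + \frac{1}{4}; substituting u = h(\theta) collapses the integral.
Check: d/d\theta[\frac{3 \cos{\left(\frac{\theta^{2}}{2} + \frac{1}{4} \right)}}{2}] = - \frac{3 \theta \sin{\left(\frac{\theta^{2}}{2} + \frac{1}{4} \right)}}{2} = f(\theta).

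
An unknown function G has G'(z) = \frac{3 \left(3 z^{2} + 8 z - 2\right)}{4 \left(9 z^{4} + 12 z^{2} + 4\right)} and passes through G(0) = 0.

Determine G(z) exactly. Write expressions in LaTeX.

G(z) = \frac{- \frac{3 z}{4} - 1}{3 z^{2} + 2} + \frac{1}{2}

Recognize the product-rule pattern: G'(z) = u'v + uv' with u = \frac{1}{3 z^{2} + 2}, v = - \frac{3 z}{4} - 1, so integration by parts undoes it.
A general antiderivative is \frac{- \frac{3 z}{4} - 1}{3 z^{2} + 2} + C.
The condition gives C = 0 - (- \frac{1}{2}) = \frac{1}{2}.
So G(z) = \frac{- \frac{3 z}{4} - 1}{3 z^{2} + 2} + \frac{1}{2}.
Check: d/dz[\frac{- \frac{3 z}{4} - 1}{3 z^{2} + 2} + \frac{1}{2}] = \frac{9 z^{2} + 24 z - 6}{36 z^{4} + 48 z^{2} + 16}, which equals G'(z).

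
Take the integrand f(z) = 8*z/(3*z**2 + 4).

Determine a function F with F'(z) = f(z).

An antiderivative is F(z) = 4*log(3*z**2/2 + 2)/3.

The substitution u = 3*z**2/2 + 2 works: f is exactly (dF/du)*(du/dz) for that inner function.
Check: d/dz[4*log(3*z**2/2 + 2)/3] = 8*z/(3*z**2 + 4) = f(z).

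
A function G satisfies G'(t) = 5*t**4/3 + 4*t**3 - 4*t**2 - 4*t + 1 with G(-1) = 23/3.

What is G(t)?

The integrand splits into summands that can be handled one at a time.
A general antiderivative is t**5/3 + t**4 - 4*t**3/3 - 2*t**2 + t + 20/3 + C.
The condition gives C = 23/3 - (17/3) = 2.
So G(t) = (t**5 + 3*t**4 - 4*t**3 - 6*t**2 + 3*t + 26)/3.
Check: d/dt[(t**5 + 3*t**4 - 4*t**3 - 6*t**2 + 3*t + 26)/3] = 5*t**4/3 + 4*t**3 - 4*t**2 - 4*t + 1 = G'(t).

G(t) = (t**5 + 3*t**4 - 4*t**3 - 6*t**2 + 3*t + 26)/3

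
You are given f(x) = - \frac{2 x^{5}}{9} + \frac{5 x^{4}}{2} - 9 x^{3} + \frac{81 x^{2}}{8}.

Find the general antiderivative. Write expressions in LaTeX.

f matches the chain-rule pattern g'(h)*h' with inner function h(x) = - \frac{x^{2}}{3} + \frac{3 x}{2}; substituting u = h(x) collapses the integral.
Check: d/dx[\left(- \frac{x^{2}}{3} + \frac{3 x}{2}\right)^{3}] = - \frac{2 x^{5}}{9} + \frac{5 x^{4}}{2} - 9 x^{3} + \frac{81 x^{2}}{8} = f(x).

F(x) = \left(- \frac{x^{2}}{3} + \frac{3 x}{2}\right)^{3} + C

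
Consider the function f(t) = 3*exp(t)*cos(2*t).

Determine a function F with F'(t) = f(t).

An antiderivative F(t) passes only if d/dt[F] lands on f(t) exactly.
Check: d/dt[6*exp(t)*sin(2*t)/5 + 3*exp(t)*cos(2*t)/5] = 3*exp(t)*cos(2*t) = f(t).

An antiderivative is F(t) = 6*exp(t)*sin(2*t)/5 + 3*exp(t)*cos(2*t)/5.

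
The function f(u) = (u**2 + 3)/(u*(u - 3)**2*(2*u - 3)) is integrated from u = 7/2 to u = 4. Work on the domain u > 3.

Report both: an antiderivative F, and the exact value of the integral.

The denominator factors as u*(u - 3)**2*(2*u - 3); partial fractions split f into directly integrable pieces: 14/(9*(2*u - 3)) - 2/(3*(u - 3)) + 4/(3*(u - 3)**2) - 1/(9*u).
F(u) = (-u*log(u) - 6*u*log(u - 3) + 7*u*log(u - 3/2) + 3*log(u) + 18*log(u - 3) - 21*log(u - 3/2) - 12)/(9*u - 27) is an antiderivative of f.
Check: d/du[(-u*log(u) - 6*u*log(u - 3) + 7*u*log(u - 3/2) + 3*log(u) + 18*log(u - 3) - 21*log(u - 3/2) - 12)/(9*u - 27)] = (u**2 + 3)/(2*u**4 - 15*u**3 + 36*u**2 - 27*u), which equals f(u).
F(4) = -4/3 - log(4)/9 + 7*log(5/2)/9; F(7/2) = -8/3 - log(7/2)/9 + 13*log(2)/9.
Integral = F(4) - F(7/2) = -13*log(2)/9 - log(4)/9 + log(7/2)/9 + 7*log(5/2)/9 + 4/3.

Antiderivative: F(u) = (-u*log(u) - 6*u*log(u - 3) + 7*u*log(u - 3/2) + 3*log(u) + 18*log(u - 3) - 21*log(u - 3/2) - 12)/(9*u - 27); value = -13*log(2)/9 - log(4)/9 + log(7/2)/9 + 7*log(5/2)/9 + 4/3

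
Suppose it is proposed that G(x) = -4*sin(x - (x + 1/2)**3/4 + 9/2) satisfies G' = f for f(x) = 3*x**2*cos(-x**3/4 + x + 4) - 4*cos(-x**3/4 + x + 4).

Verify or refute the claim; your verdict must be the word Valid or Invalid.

d/dx[G] = 3*x**2*cos(x**3/4 + 3*x**2/8 - 13*x/16 - 143/32) + 3*x*cos(x**3/4 + 3*x**2/8 - 13*x/16 - 143/32) - 13*cos(x**3/4 + 3*x**2/8 - 13*x/16 - 143/32)/4
d/dx[G] - f(x) = -3*x**2*cos(-x**3/4 + x + 4) + 3*x**2*cos(x**3/4 + 3*x**2/8 - 13*x/16 - 143/32) + 3*x*cos(x**3/4 + 3*x**2/8 - 13*x/16 - 143/32) + 4*cos(-x**3/4 + x + 4) - 13*cos(x**3/4 + 3*x**2/8 - 13*x/16 - 143/32)/4 != 0.

Invalid: d/dx[G] - f = -3*x**2*cos(-x**3/4 + x + 4) + 3*x**2*cos(x**3/4 + 3*x**2/8 - 13*x/16 - 143/32) + 3*x*cos(x**3/4 + 3*x**2/8 - 13*x/16 - 143/32) + 4*cos(-x**3/4 + x + 4) - 13*cos(x**3/4 + 3*x**2/8 - 13*x/16 - 143/32)/4, which is not 0.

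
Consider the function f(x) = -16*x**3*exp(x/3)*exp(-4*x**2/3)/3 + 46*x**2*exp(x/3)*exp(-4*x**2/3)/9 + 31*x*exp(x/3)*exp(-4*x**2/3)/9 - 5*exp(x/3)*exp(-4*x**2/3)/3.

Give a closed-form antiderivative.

f has the shape u'v + uv' for u = 2*x**2 - 5*x/3 and v = exp(-4*x**2/3 + x/3) — it is the derivative of the product u*v.
Check: d/dx[-x*(5 - 6*x)*exp(-4*x**2/3 + x/3)/3] = -16*x**3*exp(x/3)*exp(-4*x**2/3)/3 + 46*x**2*exp(x/3)*exp(-4*x**2/3)/9 + 31*x*exp(x/3)*exp(-4*x**2/3)/9 - 5*exp(x/3)*exp(-4*x**2/3)/3 = f(x).

An antiderivative is F(x) = -x*(5 - 6*x)*exp(-4*x**2/3 + x/3)/3.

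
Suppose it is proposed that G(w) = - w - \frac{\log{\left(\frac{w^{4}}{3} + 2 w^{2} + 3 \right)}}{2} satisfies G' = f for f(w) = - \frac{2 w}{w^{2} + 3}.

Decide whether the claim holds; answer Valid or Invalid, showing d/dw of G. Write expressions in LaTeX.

Invalid: d/dw[G] - f = -1, which is not 0.

d/dw[G] = \frac{- w^{2} - 2 w - 3}{w^{2} + 3}
d/dw[G] - f(w) = -1 != 0.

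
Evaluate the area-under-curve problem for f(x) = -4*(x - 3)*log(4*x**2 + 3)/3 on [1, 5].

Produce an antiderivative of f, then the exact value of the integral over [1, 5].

Whatever form F(x) takes, F'(x) = f(x) is non-negotiable.
F(x) = -2*x**2*log(4*x**2 + 3)/3 + 2*x**2/3 + 4*x*log(4*x**2 + 3) - 8*x - log(x**2 + 3/4)/2 + 4*sqrt(3)*atan(2*sqrt(3)*x/3) is an antiderivative of f.
Check: d/dx[-2*x**2*log(4*x**2 + 3)/3 + 2*x**2/3 + 4*x*log(4*x**2 + 3) - 8*x - log(x**2 + 3/4)/2 + 4*sqrt(3)*atan(2*sqrt(3)*x/3)] = -4*x*log(4*x**2 + 3)/3 + 4*log(4*x**2 + 3), which equals f(x).
F(5) = -70/3 - log(103/4)/2 + 4*sqrt(3)*atan(10*sqrt(3)/3) + 10*log(103)/3; F(1) = -22/3 - log(7/4)/2 + 4*sqrt(3)*atan(2*sqrt(3)/3) + 10*log(7)/3.
Integral = F(5) - F(1) = -16 - 10*log(7)/3 - 4*sqrt(3)*atan(2*sqrt(3)/3) - log(103/4)/2 + log(7/4)/2 + 4*sqrt(3)*atan(10*sqrt(3)/3) + 10*log(103)/3.

Antiderivative: F(x) = -2*x**2*log(4*x**2 + 3)/3 + 2*x**2/3 + 4*x*log(4*x**2 + 3) - 8*x - log(x**2 + 3/4)/2 + 4*sqrt(3)*atan(2*sqrt(3)*x/3); value = -16 - 10*log(7)/3 - 4*sqrt(3)*atan(2*sqrt(3)/3) - log(103/4)/2 + log(7/4)/2 + 4*sqrt(3)*atan(10*sqrt(3)/3) + 10*log(103)/3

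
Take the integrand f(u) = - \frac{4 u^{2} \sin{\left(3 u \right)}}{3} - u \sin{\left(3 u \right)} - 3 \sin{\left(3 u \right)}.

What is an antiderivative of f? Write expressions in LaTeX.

An antiderivative is F(u) = \frac{36 u^{2} \cos{\left(3 u \right)} - 24 u \sin{\left(3 u \right)} + 27 u \cos{\left(3 u \right)} - 9 \sin{\left(3 u \right)} + 73 \cos{\left(3 u \right)}}{81}.

Integrate term by term and add the pieces.
Check: d/du[\frac{36 u^{2} \cos{\left(3 u \right)} - 24 u \sin{\left(3 u \right)} + 27 u \cos{\left(3 u \right)} - 9 \sin{\left(3 u \right)} + 73 \cos{\left(3 u \right)}}{81}] = - \frac{4 u^{2} \sin{\left(3 u \right)}}{3} - u \sin{\left(3 u \right)} - 3 \sin{\left(3 u \right)} = f(u).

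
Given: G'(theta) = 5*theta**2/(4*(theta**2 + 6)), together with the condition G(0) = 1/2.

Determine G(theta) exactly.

G(theta) = 5*theta/4 - 5*sqrt(6)*atan(sqrt(6)*theta/6)/4 + 1/2

The proposed G(theta) is checked by its d/dtheta: the result must match the given G'(theta).
A general antiderivative is 5*theta/4 - 5*sqrt(6)*atan(sqrt(6)*theta/6)/4 + C.
The condition gives C = 1/2 - (0) = 1/2.
So G(theta) = 5*theta/4 - 5*sqrt(6)*atan(sqrt(6)*theta/6)/4 + 1/2.
Check: d/dtheta[5*theta/4 - 5*sqrt(6)*atan(sqrt(6)*theta/6)/4 + 1/2] = 5*theta**2/(4*theta**2 + 24), which equals G'(theta).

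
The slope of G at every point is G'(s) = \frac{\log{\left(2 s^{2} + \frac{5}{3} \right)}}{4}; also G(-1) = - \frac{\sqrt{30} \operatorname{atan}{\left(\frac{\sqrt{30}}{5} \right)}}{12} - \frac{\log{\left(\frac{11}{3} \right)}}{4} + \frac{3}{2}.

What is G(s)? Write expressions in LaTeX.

G(s) = \frac{3 s \log{\left(2 s^{2} + \frac{5}{3} \right)} - 6 s + \sqrt{30} \operatorname{atan}{\left(\frac{\sqrt{30} s}{5} \right)} + 12}{12}

Differentiate the proposed G(s) back; it has to land on the given G'(s).
A general antiderivative is \frac{s \log{\left(2 s^{2} + \frac{5}{3} \right)}}{4} - \frac{s}{2} + \frac{\sqrt{30} \operatorname{atan}{\left(\frac{\sqrt{30} s}{5} \right)}}{12} + C.
The condition gives C = - \frac{\sqrt{30} \operatorname{atan}{\left(\frac{\sqrt{30}}{5} \right)}}{12} - \frac{\log{\left(\frac{11}{3} \right)}}{4} + \frac{3}{2} - (- \frac{\sqrt{30} \operatorname{atan}{\left(\frac{\sqrt{30}}{5} \right)}}{12} - \frac{\log{\left(\frac{11}{3} \right)}}{4} + \frac{1}{2}) = 1.
So G(s) = \frac{3 s \log{\left(2 s^{2} + \frac{5}{3} \right)} - 6 s + \sqrt{30} \operatorname{atan}{\left(\frac{\sqrt{30} s}{5} \right)} + 12}{12}.
Check: d/ds[\frac{3 s \log{\left(2 s^{2} + \frac{5}{3} \right)} - 6 s + \sqrt{30} \operatorname{atan}{\left(\frac{\sqrt{30} s}{5} \right)} + 12}{12}] = \frac{\log{\left(2 s^{2} + \frac{5}{3} \right)}}{4} = G'(s).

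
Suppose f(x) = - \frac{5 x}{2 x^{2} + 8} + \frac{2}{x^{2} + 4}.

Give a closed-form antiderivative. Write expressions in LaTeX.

The integrand splits into summands that can be handled one at a time.
Check: d/dx[- \frac{5 \log{\left(x^{2} + 4 \right)}}{4} + \operatorname{atan}{\left(\frac{x}{2} \right)}] = \frac{4 - 5 x}{2 x^{2} + 8}, which equals f(x).

An antiderivative is F(x) = - \frac{5 \log{\left(x^{2} + 4 \right)}}{4} + \operatorname{atan}{\left(\frac{x}{2} \right)}.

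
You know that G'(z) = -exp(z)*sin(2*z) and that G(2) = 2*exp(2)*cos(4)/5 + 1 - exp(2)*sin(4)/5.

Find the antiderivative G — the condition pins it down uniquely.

G(z) = (-exp(z)*sin(2*z) + 2*exp(z)*cos(2*z) + 5)/5

Whatever form G(z) takes, its d/dz must return the stated G'(z).
A general antiderivative is -exp(z)*sin(2*z)/5 + 2*exp(z)*cos(2*z)/5 + C.
The condition gives C = 2*exp(2)*cos(4)/5 + 1 - exp(2)*sin(4)/5 - (2*exp(2)*cos(4)/5 - exp(2)*sin(4)/5) = 1.
So G(z) = (-exp(z)*sin(2*z) + 2*exp(z)*cos(2*z) + 5)/5.
Check: d/dz[(-exp(z)*sin(2*z) + 2*exp(z)*cos(2*z) + 5)/5] = -exp(z)*sin(2*z) = G'(z).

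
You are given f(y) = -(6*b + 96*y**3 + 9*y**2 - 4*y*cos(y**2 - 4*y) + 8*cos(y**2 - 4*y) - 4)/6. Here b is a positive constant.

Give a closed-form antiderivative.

Since d/dy undoes antidifferentiation here, F'(y) = f(y) is required of F(y).
Check: d/dy[-b*y - 4*y**4 - y**3/2 + 2*y/3 + sin(y**2 - 4*y)/3] = -b - 16*y**3 - 3*y**2/2 + 2*y*cos(y**2 - 4*y)/3 - 4*cos(y**2 - 4*y)/3 + 2/3, which equals f(y).

An antiderivative is F(y) = -b*y - 4*y**4 - y**3/2 + 2*y/3 + sin(y**2 - 4*y)/3.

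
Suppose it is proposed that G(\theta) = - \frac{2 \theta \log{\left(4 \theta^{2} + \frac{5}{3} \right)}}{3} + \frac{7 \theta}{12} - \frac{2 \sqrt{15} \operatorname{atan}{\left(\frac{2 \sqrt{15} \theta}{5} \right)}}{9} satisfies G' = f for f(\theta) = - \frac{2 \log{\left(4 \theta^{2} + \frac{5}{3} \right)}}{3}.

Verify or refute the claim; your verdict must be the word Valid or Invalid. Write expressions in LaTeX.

Invalid: d/d\theta[G] - f = - \frac{3}{4}, which is not 0.

d/d\theta[G] = - \frac{2 \log{\left(4 \theta^{2} + \frac{5}{3} \right)}}{3} - \frac{3}{4}
d/d\theta[G] - f(\theta) = - \frac{3}{4} != 0.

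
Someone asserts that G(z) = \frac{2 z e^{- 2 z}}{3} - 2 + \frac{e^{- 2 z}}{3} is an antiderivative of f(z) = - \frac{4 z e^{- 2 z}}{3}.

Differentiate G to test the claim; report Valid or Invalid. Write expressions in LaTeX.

d/dz[G] = - \frac{4 z e^{- 2 z}}{3}
This equals f(z) exactly, so the claim holds.

Valid. The derivative of G reproduces f.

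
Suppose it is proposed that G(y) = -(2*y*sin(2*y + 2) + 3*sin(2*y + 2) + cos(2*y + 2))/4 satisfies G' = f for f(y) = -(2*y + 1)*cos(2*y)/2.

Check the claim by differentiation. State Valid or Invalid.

d/dy[G] = -y*cos(2*y + 2) - 3*cos(2*y + 2)/2
d/dy[G] - f(y) = y*cos(2*y) - y*cos(2*y + 2) + cos(2*y)/2 - 3*cos(2*y + 2)/2 != 0.

Invalid: d/dy[G] - f = y*cos(2*y) - y*cos(2*y + 2) + cos(2*y)/2 - 3*cos(2*y + 2)/2, which is not 0.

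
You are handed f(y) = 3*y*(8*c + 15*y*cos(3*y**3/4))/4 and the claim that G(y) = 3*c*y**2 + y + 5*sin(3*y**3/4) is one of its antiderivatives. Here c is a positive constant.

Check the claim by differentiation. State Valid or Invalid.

Invalid: d/dy[G] - f = 1, which is not 0.

d/dy[G] = 6*c*y + 45*y**2*cos(3*y**3/4)/4 + 1
d/dy[G] - f(y) = 1 != 0.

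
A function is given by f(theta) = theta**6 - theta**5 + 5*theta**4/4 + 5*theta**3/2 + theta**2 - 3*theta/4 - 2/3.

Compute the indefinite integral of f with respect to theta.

F(theta) = theta*(24*theta**6 - 28*theta**5 + 42*theta**4 + 105*theta**3 + 56*theta**2 - 63*theta - 112)/168 + C

The integrand splits into summands that can be handled one at a time.
Check: d/dtheta[theta*(24*theta**6 - 28*theta**5 + 42*theta**4 + 105*theta**3 + 56*theta**2 - 63*theta - 112)/168] = theta**6 - theta**5 + 5*theta**4/4 + 5*theta**3/2 + theta**2 - 3*theta/4 - 2/3 = f(theta).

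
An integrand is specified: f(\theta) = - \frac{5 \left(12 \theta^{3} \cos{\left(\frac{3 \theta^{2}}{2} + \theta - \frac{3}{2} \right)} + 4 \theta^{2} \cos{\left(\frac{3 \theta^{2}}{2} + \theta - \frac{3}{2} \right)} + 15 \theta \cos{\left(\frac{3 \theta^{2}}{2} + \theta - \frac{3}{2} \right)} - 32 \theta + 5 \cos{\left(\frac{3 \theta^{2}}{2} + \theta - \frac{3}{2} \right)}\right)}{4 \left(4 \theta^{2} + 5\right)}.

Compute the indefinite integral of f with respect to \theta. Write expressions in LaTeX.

F(\theta) = \frac{5 \left(4 \log{\left(4 \theta^{2} + 5 \right)} - \sin{\left(\frac{3 \theta^{2}}{2} + \theta - \frac{3}{2} \right)}\right)}{4} + C

Recover f(\theta) by differentiating a candidate F(\theta); any mismatch rules it out.
Check: d/d\theta[\frac{5 \left(4 \log{\left(4 \theta^{2} + 5 \right)} - \sin{\left(\frac{3 \theta^{2}}{2} + \theta - \frac{3}{2} \right)}\right)}{4}] = \frac{- 60 \theta^{3} \cos{\left(\frac{3 \theta^{2}}{2} + \theta - \frac{3}{2} \right)} - 20 \theta^{2} \cos{\left(\frac{3 \theta^{2}}{2} + \theta - \frac{3}{2} \right)} - 75 \theta \cos{\left(\frac{3 \theta^{2}}{2} + \theta - \frac{3}{2} \right)} + 160 \theta - 25 \cos{\left(\frac{3 \theta^{2}}{2} + \theta - \frac{3}{2} \right)}}{16 \theta^{2} + 20}, which equals f(\theta).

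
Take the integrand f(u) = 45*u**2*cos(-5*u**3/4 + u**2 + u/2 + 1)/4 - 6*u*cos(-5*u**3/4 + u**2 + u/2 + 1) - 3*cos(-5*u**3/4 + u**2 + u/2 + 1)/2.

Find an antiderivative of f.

An antiderivative is F(u) = -3*sin(-5*u**3/4 + u**2 + u/2 + 1).

The substitution w = -5*u**3/4 + u**2 + u/2 + 1 works: f is exactly (dF/dw)*(dw/du) for that inner function.
Check: d/du[-3*sin(-5*u**3/4 + u**2 + u/2 + 1)] = 45*u**2*cos(-5*u**3/4 + u**2 + u/2 + 1)/4 - 6*u*cos(-5*u**3/4 + u**2 + u/2 + 1) - 3*cos(-5*u**3/4 + u**2 + u/2 + 1)/2 = f(u).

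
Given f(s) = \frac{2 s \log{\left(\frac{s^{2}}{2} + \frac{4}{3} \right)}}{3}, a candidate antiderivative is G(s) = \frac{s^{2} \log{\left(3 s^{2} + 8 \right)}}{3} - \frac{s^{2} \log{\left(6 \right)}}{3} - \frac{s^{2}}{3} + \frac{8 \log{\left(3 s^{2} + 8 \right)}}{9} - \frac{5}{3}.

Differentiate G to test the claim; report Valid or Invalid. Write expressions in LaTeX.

d/ds[G] = \frac{2 s \log{\left(3 s^{2} + 8 \right)}}{3} - \frac{2 s \log{\left(6 \right)}}{3}
This equals f(s) exactly, so the claim holds.

Valid - differentiating G returns exactly f.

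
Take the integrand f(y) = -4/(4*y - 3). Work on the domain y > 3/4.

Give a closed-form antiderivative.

Check any antiderivative F(y) by computing F'(y) and comparing it with f(y).
Check: d/dy[-log(2*y - 3/2)] = -4/(4*y - 3) = f(y).

An antiderivative is F(y) = -log(2*y - 3/2).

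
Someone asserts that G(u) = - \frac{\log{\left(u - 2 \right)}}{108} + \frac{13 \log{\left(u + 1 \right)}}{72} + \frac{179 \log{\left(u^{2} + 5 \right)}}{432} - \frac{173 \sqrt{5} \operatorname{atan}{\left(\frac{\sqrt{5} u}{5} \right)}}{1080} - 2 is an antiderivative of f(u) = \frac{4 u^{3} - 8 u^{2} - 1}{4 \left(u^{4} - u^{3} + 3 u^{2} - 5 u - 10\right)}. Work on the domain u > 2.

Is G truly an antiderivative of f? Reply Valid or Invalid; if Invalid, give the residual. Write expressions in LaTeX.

d/du[G] = \frac{4 u^{3} - 8 u^{2} - 1}{4 u^{4} - 4 u^{3} + 12 u^{2} - 20 u - 40}
This equals f(u) exactly, so the claim holds.

Valid - differentiating G returns exactly f.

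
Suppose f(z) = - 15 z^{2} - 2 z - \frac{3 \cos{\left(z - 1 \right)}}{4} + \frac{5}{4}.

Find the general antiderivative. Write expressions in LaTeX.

The integrand splits into summands that can be handled one at a time.
Check: d/dz[- 5 z^{3} - z^{2} + \frac{5 z}{4} - \frac{3 \sin{\left(z - 1 \right)}}{4}] = - 15 z^{2} - 2 z - \frac{3 \cos{\left(z - 1 \right)}}{4} + \frac{5}{4} = f(z).

F(z) = - 5 z^{3} - z^{2} + \frac{5 z}{4} - \frac{3 \sin{\left(z - 1 \right)}}{4} + C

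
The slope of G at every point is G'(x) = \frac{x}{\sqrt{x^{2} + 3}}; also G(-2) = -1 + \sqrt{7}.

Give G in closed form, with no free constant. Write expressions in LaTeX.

G(x) = \sqrt{x^{2} + 3} - 1

The substitution u = x^{2} + 3 works: G'(x) is exactly (dG/du)*(du/dx) for that inner function.
A general antiderivative is \sqrt{x^{2} + 3} + C.
The condition gives C = -1 + \sqrt{7} - (\sqrt{7}) = -1.
So G(x) = \sqrt{x^{2} + 3} - 1.
Check: d/dx[\sqrt{x^{2} + 3} - 1] = \frac{x}{\sqrt{x^{2} + 3}} = G'(x).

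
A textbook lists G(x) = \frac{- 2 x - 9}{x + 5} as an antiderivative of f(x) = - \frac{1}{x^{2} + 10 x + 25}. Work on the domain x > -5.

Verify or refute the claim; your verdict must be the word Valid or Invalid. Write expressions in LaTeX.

d/dx[G] = - \frac{1}{x^{2} + 10 x + 25}
This equals f(x) exactly, so the claim holds.

Valid. The derivative of G reproduces f.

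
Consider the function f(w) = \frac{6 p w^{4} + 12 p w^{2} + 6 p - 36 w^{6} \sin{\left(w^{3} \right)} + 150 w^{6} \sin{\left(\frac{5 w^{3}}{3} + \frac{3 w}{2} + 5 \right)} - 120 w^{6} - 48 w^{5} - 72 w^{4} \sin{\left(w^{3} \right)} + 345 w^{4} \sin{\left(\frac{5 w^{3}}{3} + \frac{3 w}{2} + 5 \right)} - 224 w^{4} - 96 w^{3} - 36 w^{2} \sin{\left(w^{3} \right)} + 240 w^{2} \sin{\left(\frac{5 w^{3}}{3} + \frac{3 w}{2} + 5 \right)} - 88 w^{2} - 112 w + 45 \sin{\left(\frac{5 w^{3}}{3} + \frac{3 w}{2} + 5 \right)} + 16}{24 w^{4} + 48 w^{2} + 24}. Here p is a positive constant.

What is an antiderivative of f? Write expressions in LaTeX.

Check any antiderivative F(w) by computing F'(w) and comparing it with f(w).
Check: d/dw[\frac{3 p w \left(w^{2} + 1\right) - 20 w^{3} \left(w^{2} + 1\right) - 12 w^{2} \left(w^{2} + 1\right) + 16 w^{2} + 8 w \left(w^{2} + 1\right) + 6 \left(w^{2} + 1\right) \cos{\left(w^{3} \right)} - 15 \left(w^{2} + 1\right) \cos{\left(\frac{5 w^{3}}{3} + \frac{3 w}{2} + 5 \right)} + 32}{12 \left(w^{2} + 1\right)}] = \frac{6 p w^{4} + 12 p w^{2} + 6 p - 36 w^{6} \sin{\left(w^{3} \right)} + 150 w^{6} \sin{\left(\frac{5 w^{3}}{3} + \frac{3 w}{2} + 5 \right)} - 120 w^{6} - 48 w^{5} - 72 w^{4} \sin{\left(w^{3} \right)} + 345 w^{4} \sin{\left(\frac{5 w^{3}}{3} + \frac{3 w}{2} + 5 \right)} - 224 w^{4} - 96 w^{3} - 36 w^{2} \sin{\left(w^{3} \right)} + 240 w^{2} \sin{\left(\frac{5 w^{3}}{3} + \frac{3 w}{2} + 5 \right)} - 88 w^{2} - 112 w + 45 \sin{\left(\frac{5 w^{3}}{3} + \frac{3 w}{2} + 5 \right)} + 16}{24 w^{4} + 48 w^{2} + 24} = f(w).

An antiderivative is F(w) = \frac{3 p w \left(w^{2} + 1\right) - 20 w^{3} \left(w^{2} + 1\right) - 12 w^{2} \left(w^{2} + 1\right) + 16 w^{2} + 8 w \left(w^{2} + 1\right) + 6 \left(w^{2} + 1\right) \cos{\left(w^{3} \right)} - 15 \left(w^{2} + 1\right) \cos{\left(\frac{5 w^{3}}{3} + \frac{3 w}{2} + 5 \right)} + 32}{12 \left(w^{2} + 1\right)}.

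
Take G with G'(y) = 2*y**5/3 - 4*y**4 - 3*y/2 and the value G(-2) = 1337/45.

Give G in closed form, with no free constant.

Integrate term by term and add the pieces.
A general antiderivative is y**6/9 - 4*y**5/5 - 3*y**2/4 + C.
The condition gives C = 1337/45 - (1337/45) = 0.
So G(y) = y**6/9 - 4*y**5/5 - 3*y**2/4.
Check: d/dy[y**6/9 - 4*y**5/5 - 3*y**2/4] = 2*y**5/3 - 4*y**4 - 3*y/2 = G'(y).

G(y) = y**6/9 - 4*y**5/5 - 3*y**2/4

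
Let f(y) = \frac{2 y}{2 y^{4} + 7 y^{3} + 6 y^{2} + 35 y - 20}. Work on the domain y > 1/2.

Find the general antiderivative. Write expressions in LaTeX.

The denominator factors as \left(y + 4\right) \left(2 y - 1\right) \left(y^{2} + 5\right); partial fractions split f into directly integrable pieces: - \frac{2 \left(2 y - 5\right)}{63 \left(y^{2} + 5\right)} + \frac{8}{189 \left(2 y - 1\right)} + \frac{8}{189 \left(y + 4\right)}.
Check: d/dy[\frac{2 \left(2 \log{\left(y - \frac{1}{2} \right)} + 4 \log{\left(y + 4 \right)} - 3 \log{\left(y^{2} + 5 \right)} + 3 \sqrt{5} \operatorname{atan}{\left(\frac{\sqrt{5} y}{5} \right)}\right)}{189}] = \frac{2 y}{2 y^{4} + 7 y^{3} + 6 y^{2} + 35 y - 20} = f(y).

F(y) = \frac{2 \left(2 \log{\left(y - \frac{1}{2} \right)} + 4 \log{\left(y + 4 \right)} - 3 \log{\left(y^{2} + 5 \right)} + 3 \sqrt{5} \operatorname{atan}{\left(\frac{\sqrt{5} y}{5} \right)}\right)}{189} + C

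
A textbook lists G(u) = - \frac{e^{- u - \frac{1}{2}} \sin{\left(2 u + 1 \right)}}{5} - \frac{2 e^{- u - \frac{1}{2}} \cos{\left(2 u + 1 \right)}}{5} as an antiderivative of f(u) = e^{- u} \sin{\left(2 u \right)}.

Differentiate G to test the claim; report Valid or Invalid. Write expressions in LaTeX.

Invalid: d/du[G] - f = \frac{\left(- e^{\frac{1}{2}} \sin{\left(2 u \right)} + \sin{\left(2 u + 1 \right)}\right) e^{- u}}{e^{\frac{1}{2}}}, which is not 0.

d/du[G] = \frac{e^{- u} \sin{\left(2 u + 1 \right)}}{e^{\frac{1}{2}}}
d/du[G] - f(u) = \frac{\left(- e^{\frac{1}{2}} \sin{\left(2 u \right)} + \sin{\left(2 u + 1 \right)}\right) e^{- u}}{e^{\frac{1}{2}}} != 0.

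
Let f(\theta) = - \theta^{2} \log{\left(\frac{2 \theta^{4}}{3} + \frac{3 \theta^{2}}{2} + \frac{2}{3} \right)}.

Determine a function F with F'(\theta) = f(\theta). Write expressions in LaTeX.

An antiderivative is F(\theta) = - \frac{\theta^{3} \log{\left(\frac{2 \theta^{4}}{3} + \frac{3 \theta^{2}}{2} + \frac{2}{3} \right)}}{3} + \frac{4 \theta^{3}}{9} - \frac{3 \theta}{2} + 2 \left(- \frac{13}{48} + \frac{5 \sqrt{17}}{48}\right) \operatorname{atan}{\left(\frac{4 \theta}{-1 + \sqrt{17}} \right)} + 2 \left(\frac{13}{48} + \frac{5 \sqrt{17}}{48}\right) \operatorname{atan}{\left(\frac{4 \theta}{1 + \sqrt{17}} \right)}.

For F(\theta) to be correct the identity F'(\theta) - f(\theta) = 0 must hold.
Check: d/d\theta[- \frac{\theta^{3} \log{\left(\frac{2 \theta^{4}}{3} + \frac{3 \theta^{2}}{2} + \frac{2}{3} \right)}}{3} + \frac{4 \theta^{3}}{9} - \frac{3 \theta}{2} + 2 \left(- \frac{13}{48} + \frac{5 \sqrt{17}}{48}\right) \operatorname{atan}{\left(\frac{4 \theta}{-1 + \sqrt{17}} \right)} + 2 \left(\frac{13}{48} + \frac{5 \sqrt{17}}{48}\right) \operatorname{atan}{\left(\frac{4 \theta}{1 + \sqrt{17}} \right)}] = - \theta^{2} \log{\left(4 \theta^{4} + 9 \theta^{2} + 4 \right)} + \theta^{2} \log{\left(6 \right)}, which equals f(\theta).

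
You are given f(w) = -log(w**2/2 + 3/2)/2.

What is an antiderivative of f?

An antiderivative is F(w) = (-w*log(w**2/2 + 3/2) + 2*w - 2*sqrt(3)*atan(sqrt(3)*w/3))/2.

Whatever form F(w) takes, F'(w) = f(w) is non-negotiable.
Check: d/dw[(-w*log(w**2/2 + 3/2) + 2*w - 2*sqrt(3)*atan(sqrt(3)*w/3))/2] = -log(w**2 + 3)/2 + log(2)/2, which equals f(w).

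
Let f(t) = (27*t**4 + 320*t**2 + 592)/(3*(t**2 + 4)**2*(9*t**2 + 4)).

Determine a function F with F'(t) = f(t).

An antiderivative is F(t) = (t + 6*(t**2 + 4)*atan(3*t/2))/(3*(t**2 + 4)).

Any candidate F(t) must reproduce f(t) exactly when differentiated.
Check: d/dt[(t + 6*(t**2 + 4)*atan(3*t/2))/(3*(t**2 + 4))] = (27*t**4 + 320*t**2 + 592)/(27*t**6 + 228*t**4 + 528*t**2 + 192), which equals f(t).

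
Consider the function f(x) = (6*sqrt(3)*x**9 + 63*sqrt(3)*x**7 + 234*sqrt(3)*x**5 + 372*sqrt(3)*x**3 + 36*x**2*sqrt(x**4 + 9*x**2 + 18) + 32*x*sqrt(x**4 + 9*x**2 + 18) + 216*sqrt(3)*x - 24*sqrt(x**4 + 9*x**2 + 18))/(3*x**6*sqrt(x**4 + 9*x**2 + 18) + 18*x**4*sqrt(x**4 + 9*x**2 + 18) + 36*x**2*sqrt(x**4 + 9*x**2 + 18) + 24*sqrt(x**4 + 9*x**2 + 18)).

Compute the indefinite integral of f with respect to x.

F(x) = (-12*x + 3*sqrt(3)*(x**4 + 4*x**2 + 4)*sqrt(x**4 + 9*x**2 + 18) - 8)/(3*(x**4 + 4*x**2 + 4)) + C

Since d/dx undoes antidifferentiation here, F'(x) = f(x) is required of F(x).
Check: d/dx[(-12*x + 3*sqrt(3)*(x**4 + 4*x**2 + 4)*sqrt(x**4 + 9*x**2 + 18) - 8)/(3*(x**4 + 4*x**2 + 4))] = (6*sqrt(3)*x**9 + 63*sqrt(3)*x**7 + 234*sqrt(3)*x**5 + 372*sqrt(3)*x**3 + 36*x**2*sqrt(x**4 + 9*x**2 + 18) + 32*x*sqrt(x**4 + 9*x**2 + 18) + 216*sqrt(3)*x - 24*sqrt(x**4 + 9*x**2 + 18))/(3*x**6*sqrt(x**4 + 9*x**2 + 18) + 18*x**4*sqrt(x**4 + 9*x**2 + 18) + 36*x**2*sqrt(x**4 + 9*x**2 + 18) + 24*sqrt(x**4 + 9*x**2 + 18)) = f(x).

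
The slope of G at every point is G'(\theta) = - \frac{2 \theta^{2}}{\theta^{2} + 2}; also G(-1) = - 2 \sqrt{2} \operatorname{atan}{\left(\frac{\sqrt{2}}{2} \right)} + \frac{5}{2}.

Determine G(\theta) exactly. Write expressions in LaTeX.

G(\theta) = \frac{- 4 \theta + 4 \sqrt{2} \operatorname{atan}{\left(\frac{\sqrt{2} \theta}{2} \right)} + 1}{2}

Differentiate the proposed G(\theta) back; it has to land on the given G'(\theta).
A general antiderivative is - 2 \theta + 2 \sqrt{2} \operatorname{atan}{\left(\frac{\sqrt{2} \theta}{2} \right)} + C.
The condition gives C = - 2 \sqrt{2} \operatorname{atan}{\left(\frac{\sqrt{2}}{2} \right)} + \frac{5}{2} - (- 2 \sqrt{2} \operatorname{atan}{\left(\frac{\sqrt{2}}{2} \right)} + 2) = \frac{1}{2}.
So G(\theta) = \frac{- 4 \theta + 4 \sqrt{2} \operatorname{atan}{\left(\frac{\sqrt{2} \theta}{2} \right)} + 1}{2}.
Check: d/d\theta[\frac{- 4 \theta + 4 \sqrt{2} \operatorname{atan}{\left(\frac{\sqrt{2} \theta}{2} \right)} + 1}{2}] = - \frac{2 \theta^{2}}{\theta^{2} + 2} = G'(\theta).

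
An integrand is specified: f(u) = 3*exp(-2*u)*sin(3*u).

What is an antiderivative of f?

A first test for any F(u): its u-derivative must equal f(u) identically.
Check: d/du[-6*exp(-2*u)*sin(3*u)/13 - 9*exp(-2*u)*cos(3*u)/13] = 3*exp(-2*u)*sin(3*u) = f(u).

An antiderivative is F(u) = -6*exp(-2*u)*sin(3*u)/13 - 9*exp(-2*u)*cos(3*u)/13.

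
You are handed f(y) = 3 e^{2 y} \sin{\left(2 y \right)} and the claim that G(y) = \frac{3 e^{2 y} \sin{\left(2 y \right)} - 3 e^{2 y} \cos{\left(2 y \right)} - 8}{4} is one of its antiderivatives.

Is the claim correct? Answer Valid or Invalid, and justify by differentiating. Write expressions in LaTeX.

Valid - the claim checks out under differentiation.

d/dy[G] = 3 e^{2 y} \sin{\left(2 y \right)}
This equals f(y) exactly, so the claim holds.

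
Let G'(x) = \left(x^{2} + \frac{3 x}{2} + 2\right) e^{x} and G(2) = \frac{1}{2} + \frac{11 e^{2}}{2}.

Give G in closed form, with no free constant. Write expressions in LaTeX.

G(x) = \frac{\left(2 x^{2} - x + 5\right) e^{x}}{2} + \frac{1}{2}

G'(x) has the shape u'v + uv' for u = x^{2} - \frac{x}{2} + \frac{5}{2} and v = e^{x} — it is the derivative of the product u*v.
A general antiderivative is \frac{\left(2 x^{2} - x + 5\right) e^{x}}{2} + C.
The condition gives C = \frac{1}{2} + \frac{11 e^{2}}{2} - (\frac{11 e^{2}}{2}) = \frac{1}{2}.
So G(x) = \frac{\left(2 x^{2} - x + 5\right) e^{x}}{2} + \frac{1}{2}.
Check: d/dx[\frac{\left(2 x^{2} - x + 5\right) e^{x}}{2} + \frac{1}{2}] = x^{2} e^{x} + \frac{3 x e^{x}}{2} + 2 e^{x}, which equals G'(x).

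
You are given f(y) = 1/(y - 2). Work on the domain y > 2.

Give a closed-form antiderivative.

An antiderivative is F(y) = log(y - 2).

A first test for any F(y): its y-derivative must equal f(y) identically.
Check: d/dy[log(y - 2)] = 1/(y - 2) = f(y).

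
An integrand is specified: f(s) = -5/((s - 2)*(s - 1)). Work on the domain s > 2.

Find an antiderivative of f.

Factor the denominator ((s - 2)*(s - 1)) and decompose: f = 5/(s - 1) - 5/(s - 2); each piece integrates to a log, atan, or power term.
Check: d/ds[-5*log(s - 2) + 5*log(s - 1)] = -5/(s**2 - 3*s + 2), which equals f(s).

An antiderivative is F(s) = -5*log(s - 2) + 5*log(s - 1).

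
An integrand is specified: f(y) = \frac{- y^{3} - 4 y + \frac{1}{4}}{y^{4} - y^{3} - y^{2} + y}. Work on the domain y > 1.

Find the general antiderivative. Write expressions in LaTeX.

The denominator factors as 4 y \left(y - 1\right)^{2} \left(y + 1\right); partial fractions split f into directly integrable pieces: - \frac{21}{16 \left(y + 1\right)} + \frac{1}{16 \left(y - 1\right)} - \frac{19}{8 \left(y - 1\right)^{2}} + \frac{1}{4 y}.
Check: d/dy[\frac{\log{\left(y \right)}}{4} + \frac{\log{\left(y - 1 \right)}}{16} - \frac{21 \log{\left(y + 1 \right)}}{16} + \frac{19}{8 y - 8}] = \frac{- 4 y^{3} - 16 y + 1}{4 y^{4} - 4 y^{3} - 4 y^{2} + 4 y}, which equals f(y).

F(y) = \frac{\log{\left(y \right)}}{4} + \frac{\log{\left(y - 1 \right)}}{16} - \frac{21 \log{\left(y + 1 \right)}}{16} + \frac{19}{8 y - 8} + C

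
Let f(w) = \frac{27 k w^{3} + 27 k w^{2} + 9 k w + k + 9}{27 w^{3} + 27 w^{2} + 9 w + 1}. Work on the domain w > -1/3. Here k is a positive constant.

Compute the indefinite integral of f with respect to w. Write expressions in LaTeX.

F(w) = \frac{18 k w^{3} + 12 k w^{2} + 2 k w - 3}{2 \left(3 w + 1\right)^{2}} + C

A candidate is checked by its d/dw: the result must match f(w).
Check: d/dw[\frac{18 k w^{3} + 12 k w^{2} + 2 k w - 3}{2 \left(3 w + 1\right)^{2}}] = \frac{27 k w^{3} + 27 k w^{2} + 9 k w + k + 9}{27 w^{3} + 27 w^{2} + 9 w + 1} = f(w).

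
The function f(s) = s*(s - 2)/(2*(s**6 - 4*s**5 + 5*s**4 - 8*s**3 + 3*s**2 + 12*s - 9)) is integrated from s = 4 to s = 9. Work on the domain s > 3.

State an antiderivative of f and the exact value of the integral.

The denominator factors as 2*(s - 3)*(s - 1)**2*(s + 1)*(s**2 + 3); partial fractions split f into directly integrable pieces: (s - 2)/(32*(s**2 + 3)) - 3/(128*(s + 1)) - 1/(64*(s - 1)) + 1/(32*(s - 1)**2) + 1/(128*(s - 3)).
F(s) = log(s - 3)/128 - log(s - 1)/64 - 3*log(s + 1)/128 + log(s**2 + 3)/64 - sqrt(3)*atan(sqrt(3)*s/3)/48 - 1/(32*s - 32) is an antiderivative of f.
Check: d/ds[log(s - 3)/128 - log(s - 1)/64 - 3*log(s + 1)/128 + log(s**2 + 3)/64 - sqrt(3)*atan(sqrt(3)*s/3)/48 - 1/(32*s - 32)] = (s**2 - 2*s)/(2*s**6 - 8*s**5 + 10*s**4 - 16*s**3 + 6*s**2 + 24*s - 18), which equals f(s).
F(9) = -3*log(10)/128 - sqrt(3)*atan(3*sqrt(3))/48 - log(8)/64 - 1/256 + log(6)/128 + log(84)/64; F(4) = -sqrt(3)*atan(4*sqrt(3)/3)/48 - 3*log(5)/128 - log(3)/64 - 1/96 + log(19)/64.
Integral = F(9) - F(4) = -3*log(10)/128 - sqrt(3)*atan(3*sqrt(3))/48 - log(19)/64 - log(8)/64 + 5/768 + log(6)/128 + log(3)/64 + 3*log(5)/128 + sqrt(3)*atan(4*sqrt(3)/3)/48 + log(84)/64.

Antiderivative: F(s) = log(s - 3)/128 - log(s - 1)/64 - 3*log(s + 1)/128 + log(s**2 + 3)/64 - sqrt(3)*atan(sqrt(3)*s/3)/48 - 1/(32*s - 32); value = -3*log(10)/128 - sqrt(3)*atan(3*sqrt(3))/48 - log(19)/64 - log(8)/64 + 5/768 + log(6)/128 + log(3)/64 + 3*log(5)/128 + sqrt(3)*atan(4*sqrt(3)/3)/48 + log(84)/64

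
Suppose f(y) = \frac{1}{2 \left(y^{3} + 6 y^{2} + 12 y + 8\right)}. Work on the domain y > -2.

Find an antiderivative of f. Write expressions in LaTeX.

An antiderivative is F(y) = - \frac{1}{4 \left(y + 2\right)^{2}}.

Check any antiderivative F(y) by computing F'(y) and comparing it with f(y).
Check: d/dy[- \frac{1}{4 \left(y + 2\right)^{2}}] = \frac{1}{2 y^{3} + 12 y^{2} + 24 y + 16}, which equals f(y).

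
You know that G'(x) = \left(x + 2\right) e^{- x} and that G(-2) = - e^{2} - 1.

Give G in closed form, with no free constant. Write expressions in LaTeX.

G'(x) has the shape u'v + uv' for u = - x - 3 and v = e^{- x} — it is the derivative of the product u*v.
A general antiderivative is \left(- x - 3\right) e^{- x} + C.
The condition gives C = - e^{2} - 1 - (- e^{2}) = -1.
So G(x) = - x e^{- x} - 1 - 3 e^{- x}.
Check: d/dx[- x e^{- x} - 1 - 3 e^{- x}] = \left(x + 2\right) e^{- x} = G'(x).

G(x) = - x e^{- x} - 1 - 3 e^{- x}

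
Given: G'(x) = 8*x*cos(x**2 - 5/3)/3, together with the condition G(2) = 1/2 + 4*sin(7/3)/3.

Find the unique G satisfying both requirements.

G'(x) matches the chain-rule pattern g'(h)*h' with inner function h(x) = x**2 - 5/3; substituting u = h(x) collapses the integral.
A general antiderivative is 4*sin(x**2 - 5/3)/3 + C.
The condition gives C = 1/2 + 4*sin(7/3)/3 - (4*sin(7/3)/3) = 1/2.
So G(x) = 4*sin(x**2 - 5/3)/3 + 1/2.
Check: d/dx[4*sin(x**2 - 5/3)/3 + 1/2] = 8*x*cos(x**2 - 5/3)/3 = G'(x).

G(x) = 4*sin(x**2 - 5/3)/3 + 1/2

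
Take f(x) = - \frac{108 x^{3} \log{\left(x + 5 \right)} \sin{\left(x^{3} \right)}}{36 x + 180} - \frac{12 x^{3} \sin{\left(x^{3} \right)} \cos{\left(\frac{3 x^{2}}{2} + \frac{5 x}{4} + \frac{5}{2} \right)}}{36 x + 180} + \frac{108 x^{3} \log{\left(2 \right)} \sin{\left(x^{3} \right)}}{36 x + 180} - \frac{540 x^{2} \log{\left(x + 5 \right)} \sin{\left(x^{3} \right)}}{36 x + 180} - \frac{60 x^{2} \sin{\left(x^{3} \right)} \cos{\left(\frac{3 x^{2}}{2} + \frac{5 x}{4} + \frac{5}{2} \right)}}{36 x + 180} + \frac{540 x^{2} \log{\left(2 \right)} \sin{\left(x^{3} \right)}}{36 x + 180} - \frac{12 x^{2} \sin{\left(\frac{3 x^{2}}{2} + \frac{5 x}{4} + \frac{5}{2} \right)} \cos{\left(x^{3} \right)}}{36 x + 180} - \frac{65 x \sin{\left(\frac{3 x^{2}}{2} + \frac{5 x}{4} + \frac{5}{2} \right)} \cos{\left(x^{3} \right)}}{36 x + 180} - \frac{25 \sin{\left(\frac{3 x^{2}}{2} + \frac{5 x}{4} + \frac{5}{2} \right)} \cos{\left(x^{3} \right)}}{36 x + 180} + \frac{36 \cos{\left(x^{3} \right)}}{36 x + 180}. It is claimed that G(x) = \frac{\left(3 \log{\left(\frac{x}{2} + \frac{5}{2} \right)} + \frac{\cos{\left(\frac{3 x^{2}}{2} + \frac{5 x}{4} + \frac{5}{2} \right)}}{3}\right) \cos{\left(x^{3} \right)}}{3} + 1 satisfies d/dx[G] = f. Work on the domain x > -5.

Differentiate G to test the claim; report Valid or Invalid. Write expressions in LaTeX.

d/dx[G] = \frac{- 108 x^{3} \log{\left(x + 5 \right)} \sin{\left(x^{3} \right)} - 12 x^{3} \sin{\left(x^{3} \right)} \cos{\left(\frac{3 x^{2}}{2} + \frac{5 x}{4} + \frac{5}{2} \right)} + 108 x^{3} \log{\left(2 \right)} \sin{\left(x^{3} \right)} - 540 x^{2} \log{\left(x + 5 \right)} \sin{\left(x^{3} \right)} - 60 x^{2} \sin{\left(x^{3} \right)} \cos{\left(\frac{3 x^{2}}{2} + \frac{5 x}{4} + \frac{5}{2} \right)} + 540 x^{2} \log{\left(2 \right)} \sin{\left(x^{3} \right)} - 12 x^{2} \sin{\left(\frac{3 x^{2}}{2} + \frac{5 x}{4} + \frac{5}{2} \right)} \cos{\left(x^{3} \right)} - 65 x \sin{\left(\frac{3 x^{2}}{2} + \frac{5 x}{4} + \frac{5}{2} \right)} \cos{\left(x^{3} \right)} - 25 \sin{\left(\frac{3 x^{2}}{2} + \frac{5 x}{4} + \frac{5}{2} \right)} \cos{\left(x^{3} \right)} + 36 \cos{\left(x^{3} \right)}}{36 x + 180}
This equals f(x) exactly, so the claim holds.

Valid: G'(x) = f(x).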